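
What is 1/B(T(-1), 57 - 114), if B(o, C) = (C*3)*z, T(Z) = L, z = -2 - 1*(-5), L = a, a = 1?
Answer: -1/513 ≈ -0.0019493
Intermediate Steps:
L = 1
z = 3 (z = -2 + 5 = 3)
T(Z) = 1
B(o, C) = 9*C (B(o, C) = (C*3)*3 = (3*C)*3 = 9*C)
1/B(T(-1), 57 - 114) = 1/(9*(57 - 114)) = 1/(9*(-57)) = 1/(-513) = -1/513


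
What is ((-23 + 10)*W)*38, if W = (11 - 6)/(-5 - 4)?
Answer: 2470/9 ≈ 274.44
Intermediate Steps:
W = -5/9 (W = 5/(-9) = 5*(-⅑) = -5/9 ≈ -0.55556)
((-23 + 10)*W)*38 = ((-23 + 10)*(-5/9))*38 = -13*(-5/9)*38 = (65/9)*38 = 2470/9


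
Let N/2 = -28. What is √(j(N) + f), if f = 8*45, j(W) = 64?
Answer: 2*√106 ≈ 20.591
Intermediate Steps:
N = -56 (N = 2*(-28) = -56)
f = 360
√(j(N) + f) = √(64 + 360) = √424 = 2*√106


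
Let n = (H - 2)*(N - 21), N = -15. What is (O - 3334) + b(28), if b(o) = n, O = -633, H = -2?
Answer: -3823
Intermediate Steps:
n = 144 (n = (-2 - 2)*(-15 - 21) = -4*(-36) = 144)
b(o) = 144
(O - 3334) + b(28) = (-633 - 3334) + 144 = -3967 + 144 = -3823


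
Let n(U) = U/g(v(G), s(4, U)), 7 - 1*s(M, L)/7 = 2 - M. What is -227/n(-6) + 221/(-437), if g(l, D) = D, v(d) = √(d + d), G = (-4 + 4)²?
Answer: 2082737/874 ≈ 2383.0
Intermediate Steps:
s(M, L) = 35 + 7*M (s(M, L) = 49 - 7*(2 - M) = 49 + (-14 + 7*M) = 35 + 7*M)
G = 0 (G = 0² = 0)
v(d) = √2*√d (v(d) = √(2*d) = √2*√d)
n(U) = U/63 (n(U) = U/(35 + 7*4) = U/(35 + 28) = U/63)
-227/n(-6) + 221/(-437) = -227/((1/63)*(-6)) + 221/(-437) = -227/(-2/21) + 221*(-1/437) = -227*(-21/2) - 221/437 = 4767/2 - 221/437 = 2082737/874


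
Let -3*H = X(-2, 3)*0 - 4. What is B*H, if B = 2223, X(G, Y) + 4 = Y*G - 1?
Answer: 2964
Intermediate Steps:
X(G, Y) = -5 + G*Y (X(G, Y) = -4 + (Y*G - 1) = -4 + (G*Y - 1) = -4 + (-1 + G*Y) = -5 + G*Y)
H = 4/3 (H = -((-5 - 2*3)*0 - 4)/3 = -((-5 - 6)*0 - 4)/3 = -(-11*0 - 4)/3 = -(0 - 4)/3 = -⅓*(-4) = 4/3 ≈ 1.3333)
B*H = 2223*(4/3) = 2964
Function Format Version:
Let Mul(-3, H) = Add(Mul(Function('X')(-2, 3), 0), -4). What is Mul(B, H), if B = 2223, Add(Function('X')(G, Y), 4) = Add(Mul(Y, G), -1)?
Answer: 2964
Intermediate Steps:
Function('X')(G, Y) = Add(-5, Mul(G, Y)) (Function('X')(G, Y) = Add(-4, Add(Mul(Y, G), -1)) = Add(-4, Add(Mul(G, Y), -1)) = Add(-4, Add(-1, Mul(G, Y))) = Add(-5, Mul(G, Y)))
H = Rational(4, 3) (H = Mul(Rational(-1, 3), Add(Mul(Add(-5, Mul(-2, 3)), 0), -4)) = Mul(Rational(-1, 3), Add(Mul(Add(-5, -6), 0), -4)) = Mul(Rational(-1, 3), Add(Mul(-11, 0), -4)) = Mul(Rational(-1, 3), Add(0, -4)) = Mul(Rational(-1, 3), -4) = Rational(4, 3) ≈ 1.3333)
Mul(B, H) = Mul(2223, Rational(4, 3)) = 2964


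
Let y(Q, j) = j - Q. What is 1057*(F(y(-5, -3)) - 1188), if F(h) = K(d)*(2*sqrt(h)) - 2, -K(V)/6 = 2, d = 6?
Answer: -1257830 - 25368*sqrt(2) ≈ -1.2937e+6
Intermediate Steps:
K(V) = -12 (K(V) = -6*2 = -12)
F(h) = -2 - 24*sqrt(h) (F(h) = -24*sqrt(h) - 2 = -2 - 24*sqrt(h))
1057*(F(y(-5, -3)) - 1188) = 1057*((-2 - 24*sqrt(-3 - 1*(-5))) - 1188) = 1057*((-2 - 24*sqrt(-3 + 5)) - 1188) = 1057*((-2 - 24*sqrt(2)) - 1188) = 1057*(-1190 - 24*sqrt(2)) = -1257830 - 25368*sqrt(2)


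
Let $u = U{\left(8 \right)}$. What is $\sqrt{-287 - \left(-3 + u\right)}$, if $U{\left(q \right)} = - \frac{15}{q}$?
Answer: $\frac{i \sqrt{4514}}{4} \approx 16.797 i$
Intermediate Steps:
$u = - \frac{15}{8} \approx -1.875$
$\sqrt{-287 - \left(-3 + u\right)} = \sqrt{-287 + \left(3 - - \frac{15}{8}\right)} = \sqrt{-287 + \left(3 + \frac{15}{8}\right)} = \sqrt{-287 + \frac{39}{8}} = \sqrt{- \frac{2257}{8}} = \frac{i \sqrt{4514}}{4}$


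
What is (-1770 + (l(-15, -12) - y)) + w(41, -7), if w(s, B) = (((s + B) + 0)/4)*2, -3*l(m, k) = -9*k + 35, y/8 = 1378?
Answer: -38474/3 ≈ -12825.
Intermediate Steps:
y = 11024 (y = 8*1378 = 11024)
l(m, k) = -35/3 + 3*k (l(m, k) = -(-9*k + 35)/3 = -(35 - 9*k)/3 = -35/3 + 3*k)
w(s, B) = B/2 + s/2 (w(s, B) = (((B + s) + 0)/4)*2 = ((B + s)/4)*2 = (B/4 + s/4)*2 = B/2 + s/2)
(-1770 + (l(-15, -12) - y)) + w(41, -7) = (-1770 + ((-35/3 + 3*(-12)) - 1*11024)) + ((1/2)*(-7) + (1/2)*41) = (-1770 + ((-35/3 - 36) - 11024)) + (-7/2 + 41/2) = (-1770 + (-143/3 - 11024)) + 17 = (-1770 - 33215/3) + 17 = -38525/3 + 17 = -38474/3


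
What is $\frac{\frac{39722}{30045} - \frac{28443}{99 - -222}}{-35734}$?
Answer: $\frac{280606391}{114878199210} \approx 0.0024426$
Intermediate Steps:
$\frac{\frac{39722}{30045} - \frac{28443}{99 - -222}}{-35734} = \left(39722 \cdot \frac{1}{30045} - \frac{28443}{99 + 222}\right) \left(- \frac{1}{35734}\right) = \left(\frac{39722}{30045} - \frac{28443}{321}\right) \left(- \frac{1}{35734}\right) = \left(\frac{39722}{30045} - \frac{9481}{107}\right) \left(- \frac{1}{35734}\right) = \left(- \frac{280606391}{3214815}\right) \left(- \frac{1}{35734}\right) = \frac{280606391}{114878199210}$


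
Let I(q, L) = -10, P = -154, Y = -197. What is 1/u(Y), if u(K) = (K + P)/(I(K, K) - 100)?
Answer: 110/351 ≈ 0.31339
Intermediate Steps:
u(K) = 7/5 - K/110 (u(K) = (K - 154)/(-10 - 100) = (-154 + K)/(-110) = (-154 + K)*(-1/110) = 7/5 - K/110)
1/u(Y) = 1/(7/5 - 1/110*(-197)) = 1/(7/5 + 197/110) = 1/(351/110) = 110/351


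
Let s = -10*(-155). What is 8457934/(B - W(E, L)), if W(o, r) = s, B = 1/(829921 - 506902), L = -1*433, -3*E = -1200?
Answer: -2732073382746/500679449 ≈ -5456.7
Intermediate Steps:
E = 400 (E = -1/3*(-1200) = 400)
L = -433
s = 1550
B = 1/323019 ≈ 3.0958e-6
W(o, r) = 1550
8457934/(B - W(E, L)) = 8457934/(1/323019 - 1*1550) = 8457934/(1/323019 - 1550) = 8457934/(-500679449/323019) = 8457934*(-323019/500679449) = -2732073382746/500679449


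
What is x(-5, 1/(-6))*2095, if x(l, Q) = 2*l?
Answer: -20950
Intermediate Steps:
x(-5, 1/(-6))*2095 = (2*(-5))*2095 = -10*2095 = -20950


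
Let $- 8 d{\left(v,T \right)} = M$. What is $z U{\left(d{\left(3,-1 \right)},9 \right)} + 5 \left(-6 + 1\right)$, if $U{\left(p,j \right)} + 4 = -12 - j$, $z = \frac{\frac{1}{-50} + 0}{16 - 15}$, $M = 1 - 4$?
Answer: $- \frac{49}{2} \approx -24.5$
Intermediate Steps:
$M = -3$
$z = - \frac{1}{50}$ ($z = \frac{- \frac{1}{50} + 0}{1} = \left(- \frac{1}{50}\right) 1 = - \frac{1}{50} \approx -0.02$)
$d{\left(v,T \right)} = \frac{3}{8}$ ($d{\left(v,T \right)} = \left(- \frac{1}{8}\right) \left(-3\right) = \frac{3}{8}$)
$U{\left(p,j \right)} = -16 - j$ ($U{\left(p,j \right)} = -4 - \left(12 + j\right) = -16 - j$)
$z U{\left(d{\left(3,-1 \right)},9 \right)} + 5 \left(-6 + 1\right) = - \frac{-16 - 9}{50} + 5 \left(-6 + 1\right) = - \frac{-16 - 9}{50} + 5 \left(-5\right) = \left(- \frac{1}{50}\right) \left(-25\right) - 25 = \frac{1}{2} - 25 = - \frac{49}{2}$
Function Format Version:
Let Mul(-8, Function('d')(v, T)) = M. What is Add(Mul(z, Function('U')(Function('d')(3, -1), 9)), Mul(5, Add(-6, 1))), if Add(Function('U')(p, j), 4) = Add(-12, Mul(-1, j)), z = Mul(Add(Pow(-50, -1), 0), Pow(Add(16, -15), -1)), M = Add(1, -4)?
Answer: Rational(-49, 2) ≈ -24.500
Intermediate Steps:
M = -3
z = Rational(-1, 50) (z = Mul(Add(Rational(-1, 50), 0), Pow(1, -1)) = Mul(Rational(-1, 50), 1) = Rational(-1, 50) ≈ -0.020000)
Function('d')(v, T) = Rational(3, 8) (Function('d')(v, T) = Mul(Rational(-1, 8), -3) = Rational(3, 8))
Function('U')(p, j) = Add(-16, Mul(-1, j)) (Function('U')(p, j) = Add(-4, Add(-12, Mul(-1, j))) = Add(-16, Mul(-1, j)))
Add(Mul(z, Function('U')(Function('d')(3, -1), 9)), Mul(5, Add(-6, 1))) = Add(Mul(Rational(-1, 50), Add(-16, Mul(-1, 9))), Mul(5, Add(-6, 1))) = Add(Mul(Rational(-1, 50), Add(-16, -9)), Mul(5, -5)) = Add(Mul(Rational(-1, 50), -25), -25) = Add(Rational(1, 2), -25) = Rational(-49, 2)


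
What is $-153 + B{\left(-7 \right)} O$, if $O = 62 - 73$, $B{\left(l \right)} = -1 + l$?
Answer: $-65$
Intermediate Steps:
$O = -11$ ($O = 62 - 73 = -11$)
$-153 + B{\left(-7 \right)} O = -153 + \left(-1 - 7\right) \left(-11\right) = -153 - -88 = -153 + 88 = -65$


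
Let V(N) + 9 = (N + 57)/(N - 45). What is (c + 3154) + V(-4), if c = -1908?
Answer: 60560/49 ≈ 1235.9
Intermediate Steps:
V(N) = -9 + (57 + N)/(-45 + N) (V(N) = -9 + (N + 57)/(N - 45) = -9 + (57 + N)/(-45 + N))
(c + 3154) + V(-4) = (-1908 + 3154) + 2*(231 - 4*(-4))/(-45 - 4) = 1246 + 2*(231 + 16)/(-49) = 1246 + 2*(-1/49)*247 = 1246 - 494/49 = 60560/49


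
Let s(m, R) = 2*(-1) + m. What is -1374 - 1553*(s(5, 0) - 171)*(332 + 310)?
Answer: 167498994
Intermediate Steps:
s(m, R) = -2 + m
-1374 - 1553*(s(5, 0) - 171)*(332 + 310) = -1374 - 1553*((-2 + 5) - 171)*(332 + 310) = -1374 - 1553*(3 - 171)*642 = -1374 - (-260904)*642 = -1374 - 1553*(-107856) = -1374 + 167500368 = 167498994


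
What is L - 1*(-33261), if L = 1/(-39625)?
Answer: 1317967124/39625 ≈ 33261.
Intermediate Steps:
L = -1/39625 ≈ -2.5237e-5
L - 1*(-33261) = -1/39625 - 1*(-33261) = -1/39625 + 33261 = 1317967124/39625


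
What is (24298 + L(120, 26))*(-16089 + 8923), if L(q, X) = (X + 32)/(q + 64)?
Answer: -8009599435/46 ≈ -1.7412e+8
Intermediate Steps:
L(q, X) = (32 + X)/(64 + q)
(24298 + L(120, 26))*(-16089 + 8923) = (24298 + (32 + 26)/(64 + 120))*(-16089 + 8923) = (24298 + 58/184)*(-7166) = (24298 + (1/184)*58)*(-7166) = (24298 + 29/92)*(-7166) = (2235445/92)*(-7166) = -8009599435/46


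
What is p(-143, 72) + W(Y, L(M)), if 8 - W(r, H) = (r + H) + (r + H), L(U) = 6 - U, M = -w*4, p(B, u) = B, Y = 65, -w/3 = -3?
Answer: -349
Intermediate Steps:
w = 9 (w = -3*(-3) = 9)
M = -36 (M = -1*9*4 = -9*4 = -36)
W(r, H) = 8 - 2*H - 2*r (W(r, H) = 8 - ((r + H) + (r + H)) = 8 - ((H + r) + (H + r)) = 8 - (2*H + 2*r) = 8 + (-2*H - 2*r) = 8 - 2*H - 2*r)
p(-143, 72) + W(Y, L(M)) = -143 + (8 - 2*(6 - 1*(-36)) - 2*65) = -143 + (8 - 2*(6 + 36) - 130) = -143 + (8 - 2*42 - 130) = -143 + (8 - 84 - 130) = -143 - 206 = -349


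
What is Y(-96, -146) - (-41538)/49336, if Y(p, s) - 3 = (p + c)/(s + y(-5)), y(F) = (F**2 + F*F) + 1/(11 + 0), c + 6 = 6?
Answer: 18004989/3717820 ≈ 4.8429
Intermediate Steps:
c = 0 (c = -6 + 6 = 0)
y(F) = 1/11 + 2*F**2 (y(F) = (F**2 + F**2) + 1/11 = 2*F**2 + 1/11 = 1/11 + 2*F**2)
Y(p, s) = 3 + p/(551/11 + s) (Y(p, s) = 3 + (p + 0)/(s + (1/11 + 2*(-5)**2)) = 3 + p/(s + (1/11 + 2*25)) = 3 + p/(s + (1/11 + 50)) = 3 + p/(s + 551/11) = 3 + p/(551/11 + s))
Y(-96, -146) - (-41538)/49336 = (1653 + 11*(-96) + 33*(-146))/(551 + 11*(-146)) - (-41538)/49336 = (1653 - 1056 - 4818)/(551 - 1606) - (-41538)/49336 = -4221/(-1055) - 1*(-2967/3524) = -1/1055*(-4221) + 2967/3524 = 4221/1055 + 2967/3524 = 18004989/3717820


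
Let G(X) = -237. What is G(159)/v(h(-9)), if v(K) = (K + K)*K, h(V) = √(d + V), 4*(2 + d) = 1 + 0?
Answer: 474/43 ≈ 11.023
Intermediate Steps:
d = -7/4 (d = -2 + (1 + 0)/4 = -2 + (¼)*1 = -2 + ¼ = -7/4 ≈ -1.7500)
h(V) = √(-7/4 + V)
v(K) = 2*K² (v(K) = (2*K)*K = 2*K²)
G(159)/v(h(-9)) = -237*2/(-7 + 4*(-9)) = -237*2/(-7 - 36) = -237/(2*(√(-43)/2)²) = -237/(2*((I*√43)/2)²) = -237/(2*(I*√43/2)²) = -237/(2*(-43/4)) = -237/(-43/2) = -237*(-2/43) = 474/43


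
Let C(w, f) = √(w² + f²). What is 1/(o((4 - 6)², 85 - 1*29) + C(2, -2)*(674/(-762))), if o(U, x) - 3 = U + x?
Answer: 9145143/575235457 + 256794*√2/575235457 ≈ 0.016529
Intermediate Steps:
C(w, f) = √(f² + w²)
o(U, x) = 3 + U + x (o(U, x) = 3 + (U + x) = 3 + U + x)
1/(o((4 - 6)², 85 - 1*29) + C(2, -2)*(674/(-762))) = 1/((3 + (4 - 6)² + (85 - 1*29)) + √((-2)² + 2²)*(674/(-762))) = 1/((3 + (-2)² + (85 - 29)) + √(4 + 4)*(674*(-1/762))) = 1/((3 + 4 + 56) + √8*(-337/381)) = 1/(63 + (2*√2)*(-337/381)) = 1/(63 - 674*√2/381)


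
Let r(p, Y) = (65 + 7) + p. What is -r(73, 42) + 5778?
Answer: 5633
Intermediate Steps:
r(p, Y) = 72 + p
-r(73, 42) + 5778 = -(72 + 73) + 5778 = -1*145 + 5778 = -145 + 5778 = 5633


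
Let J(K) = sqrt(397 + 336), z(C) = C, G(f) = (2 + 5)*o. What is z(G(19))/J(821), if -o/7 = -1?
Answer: 49*sqrt(733)/733 ≈ 1.8099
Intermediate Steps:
o = 7 (o = -7*(-1) = 7)
G(f) = 49 (G(f) = (2 + 5)*7 = 7*7 = 49)
J(K) = sqrt(733)
z(G(19))/J(821) = 49/(sqrt(733)) = 49*(sqrt(733)/733) = 49*sqrt(733)/733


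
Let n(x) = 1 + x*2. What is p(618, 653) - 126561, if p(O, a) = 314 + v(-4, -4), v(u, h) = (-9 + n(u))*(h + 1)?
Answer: -126199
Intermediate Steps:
n(x) = 1 + 2*x
v(u, h) = (1 + h)*(-8 + 2*u) (v(u, h) = (-9 + (1 + 2*u))*(h + 1) = (-8 + 2*u)*(1 + h) = (1 + h)*(-8 + 2*u))
p(O, a) = 362 (p(O, a) = 314 + (-8 - 8*(-4) + 2*(-4) + 2*(-4)*(-4)) = 314 + (-8 + 32 - 8 + 32) = 314 + 48 = 362)
p(618, 653) - 126561 = 362 - 126561 = -126199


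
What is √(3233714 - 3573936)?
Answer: I*√340222 ≈ 583.29*I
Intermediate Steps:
√(3233714 - 3573936) = √(-340222) = I*√340222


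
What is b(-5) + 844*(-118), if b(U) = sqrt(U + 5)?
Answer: -99592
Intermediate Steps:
b(U) = sqrt(5 + U)
b(-5) + 844*(-118) = sqrt(5 - 5) + 844*(-118) = sqrt(0) - 99592 = 0 - 99592 = -99592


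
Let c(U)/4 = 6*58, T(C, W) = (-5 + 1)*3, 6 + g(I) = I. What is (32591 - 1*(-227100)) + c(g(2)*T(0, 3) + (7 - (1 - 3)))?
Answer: 261083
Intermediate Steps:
g(I) = -6 + I
T(C, W) = -12 (T(C, W) = -4*3 = -12)
c(U) = 1392 (c(U) = 4*(6*58) = 4*348 = 1392)
(32591 - 1*(-227100)) + c(g(2)*T(0, 3) + (7 - (1 - 3))) = (32591 - 1*(-227100)) + 1392 = (32591 + 227100) + 1392 = 259691 + 1392 = 261083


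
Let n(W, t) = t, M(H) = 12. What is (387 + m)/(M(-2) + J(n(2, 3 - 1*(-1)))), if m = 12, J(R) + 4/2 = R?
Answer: 57/2 ≈ 28.500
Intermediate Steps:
J(R) = -2 + R
(387 + m)/(M(-2) + J(n(2, 3 - 1*(-1)))) = (387 + 12)/(12 + (-2 + (3 - 1*(-1)))) = 399/(12 + (-2 + (3 + 1))) = 399/(12 + (-2 + 4)) = 399/(12 + 2) = 399/14 = 399*(1/14) = 57/2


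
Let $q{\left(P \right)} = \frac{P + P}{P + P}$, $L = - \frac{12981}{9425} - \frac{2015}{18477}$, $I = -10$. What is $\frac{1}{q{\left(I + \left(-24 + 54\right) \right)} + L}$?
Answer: $- \frac{174145725}{84695587} \approx -2.0561$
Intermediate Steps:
$L = - \frac{258841312}{174145725}$ ($L = \left(-12981\right) \frac{1}{9425} - \frac{2015}{18477} = - \frac{12981}{9425} - \frac{2015}{18477} = - \frac{258841312}{174145725} \approx -1.4863$)
$q{\left(P \right)} = 1$ ($q{\left(P \right)} = \frac{2 P}{2 P} = 2 P \frac{1}{2 P} = 1$)
$\frac{1}{q{\left(I + \left(-24 + 54\right) \right)} + L} = \frac{1}{1 - \frac{258841312}{174145725}} = \frac{1}{- \frac{84695587}{174145725}} = - \frac{174145725}{84695587}$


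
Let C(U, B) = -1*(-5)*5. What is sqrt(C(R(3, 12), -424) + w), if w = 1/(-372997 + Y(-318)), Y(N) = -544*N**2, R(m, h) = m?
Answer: 2*sqrt(19171485199336443)/55384453 ≈ 5.0000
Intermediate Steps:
C(U, B) = 25 (C(U, B) = 5*5 = 25)
w = -1/55384453 (w = 1/(-372997 - 544*(-318)**2) = 1/(-372997 - 544*101124) = 1/(-372997 - 55011456) = 1/(-55384453) = -1/55384453 ≈ -1.8056e-8)
sqrt(C(R(3, 12), -424) + w) = sqrt(25 - 1/55384453) = sqrt(1384611324/55384453) = 2*sqrt(19171485199336443)/55384453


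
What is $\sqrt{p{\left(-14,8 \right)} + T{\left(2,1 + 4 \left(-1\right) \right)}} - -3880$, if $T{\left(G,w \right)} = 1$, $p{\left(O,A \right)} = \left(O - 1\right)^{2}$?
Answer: $3880 + \sqrt{226} \approx 3895.0$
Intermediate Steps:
$p{\left(O,A \right)} = \left(-1 + O\right)^{2}$
$\sqrt{p{\left(-14,8 \right)} + T{\left(2,1 + 4 \left(-1\right) \right)}} - -3880 = \sqrt{\left(-1 - 14\right)^{2} + 1} - -3880 = \sqrt{\left(-15\right)^{2} + 1} + 3880 = \sqrt{225 + 1} + 3880 = \sqrt{226} + 3880 = 3880 + \sqrt{226}$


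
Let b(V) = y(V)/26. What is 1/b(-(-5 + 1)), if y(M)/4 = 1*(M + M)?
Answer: 13/16 ≈ 0.81250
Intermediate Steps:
y(M) = 8*M (y(M) = 4*(1*(M + M)) = 4*(1*(2*M)) = 4*(2*M) = 8*M)
b(V) = 4*V/13 (b(V) = (8*V)/26 = (8*V)*(1/26) = 4*V/13)
1/b(-(-5 + 1)) = 1/(4*(-(-5 + 1))/13) = 1/(4*(-1*(-4))/13) = 1/((4/13)*4) = 1/(16/13) = 13/16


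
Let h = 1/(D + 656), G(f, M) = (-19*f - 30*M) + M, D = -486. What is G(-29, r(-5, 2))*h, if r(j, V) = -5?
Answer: 348/85 ≈ 4.0941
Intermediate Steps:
G(f, M) = -29*M - 19*f (G(f, M) = (-30*M - 19*f) + M = -29*M - 19*f)
h = 1/170 (h = 1/(-486 + 656) = 1/170 ≈ 0.0058824)
G(-29, r(-5, 2))*h = (-29*(-5) - 19*(-29))*(1/170) = (145 + 551)*(1/170) = 696*(1/170) = 348/85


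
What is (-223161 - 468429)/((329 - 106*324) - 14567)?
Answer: 115265/8097 ≈ 14.236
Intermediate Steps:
(-223161 - 468429)/((329 - 106*324) - 14567) = -691590/((329 - 34344) - 14567) = -691590/(-34015 - 14567) = -691590/(-48582) = -691590*(-1/48582) = 115265/8097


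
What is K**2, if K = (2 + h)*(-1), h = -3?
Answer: 1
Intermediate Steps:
K = 1 (K = (2 - 3)*(-1) = -1*(-1) = 1)
K**2 = 1**2 = 1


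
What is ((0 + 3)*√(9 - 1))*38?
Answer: 228*√2 ≈ 322.44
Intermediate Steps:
((0 + 3)*√(9 - 1))*38 = (3*√8)*38 = (3*(2*√2))*38 = (6*√2)*38 = 228*√2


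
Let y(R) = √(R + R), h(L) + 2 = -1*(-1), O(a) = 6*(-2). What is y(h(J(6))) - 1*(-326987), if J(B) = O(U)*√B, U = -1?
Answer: 326987 + I*√2 ≈ 3.2699e+5 + 1.4142*I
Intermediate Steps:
O(a) = -12
J(B) = -12*√B
h(L) = -1 (h(L) = -2 - 1*(-1) = -2 + 1 = -1)
y(R) = √2*√R (y(R) = √(2*R) = √2*√R)
y(h(J(6))) - 1*(-326987) = √2*√(-1) - 1*(-326987) = √2*I + 326987 = I*√2 + 326987 = 326987 + I*√2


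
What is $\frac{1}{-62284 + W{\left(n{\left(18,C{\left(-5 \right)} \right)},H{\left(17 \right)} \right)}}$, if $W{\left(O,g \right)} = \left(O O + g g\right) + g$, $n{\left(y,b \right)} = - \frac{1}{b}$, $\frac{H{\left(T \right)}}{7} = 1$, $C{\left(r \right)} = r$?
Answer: $- \frac{25}{1555699} \approx -1.607 \cdot 10^{-5}$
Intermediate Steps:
$H{\left(T \right)} = 7$ ($H{\left(T \right)} = 7 \cdot 1 = 7$)
$W{\left(O,g \right)} = g + O^{2} + g^{2}$ ($W{\left(O,g \right)} = \left(O^{2} + g^{2}\right) + g = g + O^{2} + g^{2}$)
$\frac{1}{-62284 + W{\left(n{\left(18,C{\left(-5 \right)} \right)},H{\left(17 \right)} \right)}} = \frac{1}{-62284 + \left(7 + \left(- \frac{1}{-5}\right)^{2} + 7^{2}\right)} = \frac{1}{-62284 + \left(7 + \left(\left(-1\right) \left(- \frac{1}{5}\right)\right)^{2} + 49\right)} = \frac{1}{-62284 + \left(7 + \left(\frac{1}{5}\right)^{2} + 49\right)} = \frac{1}{-62284 + \left(7 + \frac{1}{25} + 49\right)} = \frac{1}{-62284 + \frac{1401}{25}} = \frac{1}{- \frac{1555699}{25}} = - \frac{25}{1555699}$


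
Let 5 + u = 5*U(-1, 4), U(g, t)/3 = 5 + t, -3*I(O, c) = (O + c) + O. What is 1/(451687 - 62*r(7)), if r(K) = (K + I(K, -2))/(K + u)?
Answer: 137/61880933 ≈ 2.2139e-6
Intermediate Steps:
I(O, c) = -2*O/3 - c/3 (I(O, c) = -((O + c) + O)/3 = -(c + 2*O)/3 = -2*O/3 - c/3)
U(g, t) = 15 + 3*t (U(g, t) = 3*(5 + t) = 15 + 3*t)
u = 130 (u = -5 + 5*(15 + 3*4) = -5 + 5*(15 + 12) = -5 + 5*27 = -5 + 135 = 130)
r(K) = (2/3 + K/3)/(130 + K) (r(K) = (K + (-2*K/3 - 1/3*(-2)))/(K + 130) = (K + (-2*K/3 + 2/3))/(130 + K) = (K + (2/3 - 2*K/3))/(130 + K) = (2/3 + K/3)/(130 + K))
1/(451687 - 62*r(7)) = 1/(451687 - 62*(2 + 7)/(3*(130 + 7))) = 1/(451687 - 62*9/(3*137)) = 1/(451687 - 62*3/137) = 1/(451687 - 186/137) = 1/(61880933/137) = 137/61880933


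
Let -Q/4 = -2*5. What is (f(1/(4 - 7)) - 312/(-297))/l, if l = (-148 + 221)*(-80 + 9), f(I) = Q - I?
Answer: -4097/513117 ≈ -0.0079845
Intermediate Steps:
Q = 40 (Q = -(-8)*5 = -4*(-10) = 40)
f(I) = 40 - I
l = -5183 (l = 73*(-71) = -5183)
(f(1/(4 - 7)) - 312/(-297))/l = ((40 - 1/(4 - 7)) - 312/(-297))/(-5183) = -((40 - 1/(-3)) - 312*(-1/297))/5183 = -((40 - 1*(-⅓)) + 104/99)/5183 = -((40 + ⅓) + 104/99)/5183 = -(121/3 + 104/99)/5183 = -1/5183*4097/99 = -4097/513117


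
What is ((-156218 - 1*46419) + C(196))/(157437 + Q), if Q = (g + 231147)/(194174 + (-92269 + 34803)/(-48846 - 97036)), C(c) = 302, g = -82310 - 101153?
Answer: -409389448468635/318546702911389 ≈ -1.2852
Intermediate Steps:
g = -183463
Q = 3478118644/14163274467 (Q = (-183463 + 231147)/(194174 + (-92269 + 34803)/(-48846 - 97036)) = 47684/(194174 - 57466/(-145882)) = 47684/(194174 - 57466*(-1/145882)) = 47684/(194174 + 28733/72941) = 47684/(14163274467/72941) = 47684*(72941/14163274467) = 3478118644/14163274467 ≈ 0.24557)
((-156218 - 1*46419) + C(196))/(157437 + Q) = ((-156218 - 1*46419) + 302)/(157437 + 3478118644/14163274467) = ((-156218 - 46419) + 302)/(2229826920379723/14163274467) = (-202637 + 302)*(14163274467/2229826920379723) = -202335*14163274467/2229826920379723 = -409389448468635/318546702911389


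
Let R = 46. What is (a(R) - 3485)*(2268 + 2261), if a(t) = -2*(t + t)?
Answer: -16616901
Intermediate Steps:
a(t) = -4*t
(a(R) - 3485)*(2268 + 2261) = (-4*46 - 3485)*(2268 + 2261) = (-184 - 3485)*4529 = -3669*4529 = -16616901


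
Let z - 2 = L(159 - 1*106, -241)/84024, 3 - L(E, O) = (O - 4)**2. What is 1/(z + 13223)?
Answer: 42012/555578689 ≈ 7.5619e-5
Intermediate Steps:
L(E, O) = 3 - (-4 + O)**2 (L(E, O) = 3 - (O - 4)**2 = 3 - (-4 + O)**2)
z = 54013/42012 (z = 2 + (3 - (-4 - 241)**2)/84024 = 2 + (3 - 1*(-245)**2)*(1/84024) = 2 + (3 - 1*60025)*(1/84024) = 2 + (3 - 60025)*(1/84024) = 2 - 60022*1/84024 = 2 - 30011/42012 = 54013/42012 ≈ 1.2857)
1/(z + 13223) = 1/(54013/42012 + 13223) = 1/(555578689/42012) = 42012/555578689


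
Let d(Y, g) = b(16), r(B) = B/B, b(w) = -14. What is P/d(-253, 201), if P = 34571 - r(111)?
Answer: -17285/7 ≈ -2469.3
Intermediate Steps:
r(B) = 1
d(Y, g) = -14
P = 34570 (P = 34571 - 1*1 = 34571 - 1 = 34570)
P/d(-253, 201) = 34570/(-14) = 34570*(-1/14) = -17285/7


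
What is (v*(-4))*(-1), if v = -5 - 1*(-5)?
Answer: 0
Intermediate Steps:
v = 0 (v = -5 + 5 = 0)
(v*(-4))*(-1) = (0*(-4))*(-1) = 0*(-1) = 0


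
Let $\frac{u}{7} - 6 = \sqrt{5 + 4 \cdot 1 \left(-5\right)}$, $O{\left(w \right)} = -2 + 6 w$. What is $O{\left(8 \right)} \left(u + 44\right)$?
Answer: $3956 + 322 i \sqrt{15} \approx 3956.0 + 1247.1 i$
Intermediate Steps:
$u = 42 + 7 i \sqrt{15}$ ($u = 42 + 7 \sqrt{5 + 4 \cdot 1 \left(-5\right)} = 42 + 7 \sqrt{5 + 4 \left(-5\right)} = 42 + 7 \sqrt{5 - 20} = 42 + 7 \sqrt{-15} = 42 + 7 i \sqrt{15} \approx 42.0 + 27.111 i$)
$O{\left(8 \right)} \left(u + 44\right) = \left(-2 + 6 \cdot 8\right) \left(\left(42 + 7 i \sqrt{15}\right) + 44\right) = \left(-2 + 48\right) \left(86 + 7 i \sqrt{15}\right) = 46 \left(86 + 7 i \sqrt{15}\right) = 3956 + 322 i \sqrt{15}$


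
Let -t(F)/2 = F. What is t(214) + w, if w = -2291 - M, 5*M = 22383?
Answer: -35978/5 ≈ -7195.6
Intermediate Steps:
M = 22383/5 (M = (⅕)*22383 = 22383/5 ≈ 4476.6)
t(F) = -2*F
w = -33838/5 (w = -2291 - 1*22383/5 = -2291 - 22383/5 = -33838/5 ≈ -6767.6)
t(214) + w = -2*214 - 33838/5 = -428 - 33838/5 = -35978/5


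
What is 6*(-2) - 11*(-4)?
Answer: 32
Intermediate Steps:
6*(-2) - 11*(-4) = -12 + 44 = 32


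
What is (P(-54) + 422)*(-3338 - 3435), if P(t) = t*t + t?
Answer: -22242532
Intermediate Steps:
P(t) = t + t**2 (P(t) = t**2 + t = t + t**2)
(P(-54) + 422)*(-3338 - 3435) = (-54*(1 - 54) + 422)*(-3338 - 3435) = (-54*(-53) + 422)*(-6773) = (2862 + 422)*(-6773) = 3284*(-6773) = -22242532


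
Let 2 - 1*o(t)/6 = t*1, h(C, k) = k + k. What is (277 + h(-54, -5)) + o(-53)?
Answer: 597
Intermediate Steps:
h(C, k) = 2*k
o(t) = 12 - 6*t
(277 + h(-54, -5)) + o(-53) = (277 + 2*(-5)) + (12 - 6*(-53)) = (277 - 10) + (12 + 318) = 267 + 330 = 597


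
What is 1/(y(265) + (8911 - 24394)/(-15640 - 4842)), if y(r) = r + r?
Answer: 20482/10870943 ≈ 0.0018841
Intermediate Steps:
y(r) = 2*r
1/(y(265) + (8911 - 24394)/(-15640 - 4842)) = 1/(2*265 + (8911 - 24394)/(-15640 - 4842)) = 1/(530 - 15483/(-20482)) = 1/(530 - 15483*(-1/20482)) = 1/(530 + 15483/20482) = 1/(10870943/20482) = 20482/10870943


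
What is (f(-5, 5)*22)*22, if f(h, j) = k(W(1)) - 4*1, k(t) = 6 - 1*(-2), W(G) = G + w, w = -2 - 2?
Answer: 1936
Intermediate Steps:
w = -4
W(G) = -4 + G (W(G) = G - 4 = -4 + G)
k(t) = 8 (k(t) = 6 + 2 = 8)
f(h, j) = 4 (f(h, j) = 8 - 4*1 = 8 - 4 = 4)
(f(-5, 5)*22)*22 = (4*22)*22 = 88*22 = 1936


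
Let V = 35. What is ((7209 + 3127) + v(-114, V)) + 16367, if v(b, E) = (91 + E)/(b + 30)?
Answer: 53403/2 ≈ 26702.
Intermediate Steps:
v(b, E) = (91 + E)/(30 + b)
((7209 + 3127) + v(-114, V)) + 16367 = ((7209 + 3127) + (91 + 35)/(30 - 114)) + 16367 = (10336 + 126/(-84)) + 16367 = (10336 - 1/84*126) + 16367 = (10336 - 3/2) + 16367 = 20669/2 + 16367 = 53403/2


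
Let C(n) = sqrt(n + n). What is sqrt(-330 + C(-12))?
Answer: sqrt(-330 + 2*I*sqrt(6)) ≈ 0.1348 + 18.166*I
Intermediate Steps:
C(n) = sqrt(2)*sqrt(n) (C(n) = sqrt(2*n) = sqrt(2)*sqrt(n))
sqrt(-330 + C(-12)) = sqrt(-330 + sqrt(2)*sqrt(-12)) = sqrt(-330 + sqrt(2)*(2*I*sqrt(3))) = sqrt(-330 + 2*I*sqrt(6))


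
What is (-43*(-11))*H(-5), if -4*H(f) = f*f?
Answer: -11825/4 ≈ -2956.3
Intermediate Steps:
H(f) = -f²/4 (H(f) = -f*f/4 = -f²/4)
(-43*(-11))*H(-5) = (-43*(-11))*(-¼*(-5)²) = 473*(-¼*25) = 473*(-25/4) = -11825/4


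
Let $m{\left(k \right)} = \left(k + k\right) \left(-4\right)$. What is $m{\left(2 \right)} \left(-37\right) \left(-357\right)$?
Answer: $-211344$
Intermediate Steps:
$m{\left(k \right)} = - 8 k$ ($m{\left(k \right)} = 2 k \left(-4\right) = - 8 k$)
$m{\left(2 \right)} \left(-37\right) \left(-357\right) = \left(-8\right) 2 \left(-37\right) \left(-357\right) = \left(-16\right) \left(-37\right) \left(-357\right) = 592 \left(-357\right) = -211344$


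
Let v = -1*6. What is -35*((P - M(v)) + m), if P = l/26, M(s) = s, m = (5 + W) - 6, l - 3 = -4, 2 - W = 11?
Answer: 3675/26 ≈ 141.35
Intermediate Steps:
W = -9 (W = 2 - 1*11 = 2 - 11 = -9)
l = -1 (l = 3 - 4 = -1)
v = -6
m = -10 (m = (5 - 9) - 6 = -4 - 6 = -10)
P = -1/26 ≈ -0.038462
-35*((P - M(v)) + m) = -35*((-1/26 - 1*(-6)) - 10) = -35*((-1/26 + 6) - 10) = -35*(155/26 - 10) = -35*(-105/26) = 3675/26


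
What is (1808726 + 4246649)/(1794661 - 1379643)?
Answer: 6055375/415018 ≈ 14.591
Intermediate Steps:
(1808726 + 4246649)/(1794661 - 1379643) = 6055375/415018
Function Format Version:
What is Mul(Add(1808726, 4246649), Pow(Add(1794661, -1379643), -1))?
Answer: Rational(6055375, 415018) ≈ 14.591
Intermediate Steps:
Mul(Add(1808726, 4246649), Pow(Add(1794661, -1379643), -1)) = Mul(6055375, Pow(415018, -1)) = Mul(6055375, Rational(1, 415018)) = Rational(6055375, 415018)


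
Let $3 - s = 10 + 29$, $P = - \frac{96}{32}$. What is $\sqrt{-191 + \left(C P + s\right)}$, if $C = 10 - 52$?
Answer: $i \sqrt{101} \approx 10.05 i$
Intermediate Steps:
$P = -3$ ($P = \left(-96\right) \frac{1}{32} = -3$)
$C = -42$ ($C = 10 - 52 = -42$)
$s = -36$ ($s = 3 - \left(10 + 29\right) = 3 - 39 = -36$)
$\sqrt{-191 + \left(C P + s\right)} = \sqrt{-191 - -90} = \sqrt{-191 + \left(126 - 36\right)} = \sqrt{-191 + 90} = \sqrt{-101} = i \sqrt{101}$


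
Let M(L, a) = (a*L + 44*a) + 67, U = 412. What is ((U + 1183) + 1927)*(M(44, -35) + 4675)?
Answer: 5853564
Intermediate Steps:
M(L, a) = 67 + 44*a + L*a (M(L, a) = (L*a + 44*a) + 67 = (44*a + L*a) + 67 = 67 + 44*a + L*a)
((U + 1183) + 1927)*(M(44, -35) + 4675) = ((412 + 1183) + 1927)*((67 + 44*(-35) + 44*(-35)) + 4675) = (1595 + 1927)*((67 - 1540 - 1540) + 4675) = 3522*(-3013 + 4675) = 3522*1662 = 5853564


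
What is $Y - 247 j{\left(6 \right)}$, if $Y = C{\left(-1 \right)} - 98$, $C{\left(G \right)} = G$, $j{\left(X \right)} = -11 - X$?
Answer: $4100$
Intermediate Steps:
$Y = -99$ ($Y = -1 - 98 = -99$)
$Y - 247 j{\left(6 \right)} = -99 - 247 \left(-11 - 6\right) = -99 - -4199 = -99 + 4199 = 4100$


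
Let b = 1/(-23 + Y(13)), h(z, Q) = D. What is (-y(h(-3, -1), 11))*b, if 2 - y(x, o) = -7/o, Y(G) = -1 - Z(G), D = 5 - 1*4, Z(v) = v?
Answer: 29/407 ≈ 0.071253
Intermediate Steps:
D = 1 (D = 5 - 4 = 1)
h(z, Q) = 1
Y(G) = -1 - G
b = -1/37 (b = 1/(-23 + (-1 - 1*13)) = 1/(-23 + (-1 - 13)) = 1/(-23 - 14) = 1/(-37) = -1/37 ≈ -0.027027)
y(x, o) = 2 + 7/o (y(x, o) = 2 - (-7)/o = 2 + 7/o)
(-y(h(-3, -1), 11))*b = -(2 + 7/11)*(-1/37) = -1*29/11*(-1/37) = -29/11*(-1/37) = 29/407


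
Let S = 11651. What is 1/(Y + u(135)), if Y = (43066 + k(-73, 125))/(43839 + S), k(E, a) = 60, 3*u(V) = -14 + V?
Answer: 83235/3421834 ≈ 0.024325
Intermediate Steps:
u(V) = -14/3 + V/3 (u(V) = (-14 + V)/3 = -14/3 + V/3)
Y = 21563/27745 (Y = (43066 + 60)/(43839 + 11651) = 43126/55490 = 43126*(1/55490) = 21563/27745 ≈ 0.77719)
1/(Y + u(135)) = 1/(21563/27745 + (-14/3 + (⅓)*135)) = 1/(21563/27745 + (-14/3 + 45)) = 1/(21563/27745 + 121/3) = 1/(3421834/83235) = 83235/3421834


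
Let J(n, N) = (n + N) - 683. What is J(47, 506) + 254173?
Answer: 254043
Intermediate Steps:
J(n, N) = -683 + N + n (J(n, N) = (N + n) - 683 = -683 + N + n)
J(47, 506) + 254173 = (-683 + 506 + 47) + 254173 = -130 + 254173 = 254043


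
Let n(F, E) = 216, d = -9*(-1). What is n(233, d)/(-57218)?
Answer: -108/28609 ≈ -0.0037750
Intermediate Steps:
d = 9
n(233, d)/(-57218) = 216/(-57218) = 216*(-1/57218) = -108/28609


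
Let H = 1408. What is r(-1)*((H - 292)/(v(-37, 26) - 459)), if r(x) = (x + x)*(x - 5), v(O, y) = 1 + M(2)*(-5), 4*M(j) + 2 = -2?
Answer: -4464/151 ≈ -29.563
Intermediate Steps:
M(j) = -1 (M(j) = -½ + (¼)*(-2) = -½ - ½ = -1)
v(O, y) = 6 (v(O, y) = 1 - 1*(-5) = 1 + 5 = 6)
r(x) = 2*x*(-5 + x) (r(x) = (2*x)*(-5 + x) = 2*x*(-5 + x))
r(-1)*((H - 292)/(v(-37, 26) - 459)) = (2*(-1)*(-5 - 1))*((1408 - 292)/(6 - 459)) = (2*(-1)*(-6))*(1116/(-453)) = 12*(1116*(-1/453)) = 12*(-372/151) = -4464/151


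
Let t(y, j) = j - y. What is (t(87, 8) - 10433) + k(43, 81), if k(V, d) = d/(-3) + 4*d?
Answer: -10215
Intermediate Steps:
k(V, d) = 11*d/3 (k(V, d) = d*(-⅓) + 4*d = -d/3 + 4*d = 11*d/3)
(t(87, 8) - 10433) + k(43, 81) = ((8 - 1*87) - 10433) + (11/3)*81 = ((8 - 87) - 10433) + 297 = (-79 - 10433) + 297 = -10512 + 297 = -10215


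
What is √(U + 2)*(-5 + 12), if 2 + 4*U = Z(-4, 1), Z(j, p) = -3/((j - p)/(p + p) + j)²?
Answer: 7*√1002/26 ≈ 8.5223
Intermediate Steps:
Z(j, p) = -3/(j + (j - p)/(2*p))² (Z(j, p) = -3/((j - p)/((2*p)) + j)² = -3/((j - p)*(1/(2*p)) + j)² = -3/((j - p)/(2*p) + j)² = -3/(j + (j - p)/(2*p))²)
U = -175/338 (U = -½ + (-12*1²/(-4 - 1*1 + 2*(-4)*1)²)/4 = -½ + (-12*1/(-4 - 1 - 8)²)/4 = -½ + (-12*1/(-13)²)/4 = -½ + (-12*1*1/169)/4 = -½ + (¼)*(-12/169) = -½ - 3/169 = -175/338 ≈ -0.51775)
√(U + 2)*(-5 + 12) = √(-175/338 + 2)*(-5 + 12) = √(501/338)*7 = (√1002/26)*7 = 7*√1002/26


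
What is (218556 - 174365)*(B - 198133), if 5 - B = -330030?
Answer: 5828881282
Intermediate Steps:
B = 330035 (B = 5 - 1*(-330030) = 5 + 330030 = 330035)
(218556 - 174365)*(B - 198133) = (218556 - 174365)*(330035 - 198133) = 44191*131902 = 5828881282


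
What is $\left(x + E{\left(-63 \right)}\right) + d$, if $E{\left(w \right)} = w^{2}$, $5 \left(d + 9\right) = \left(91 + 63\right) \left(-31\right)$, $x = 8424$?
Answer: $\frac{57146}{5} \approx 11429.0$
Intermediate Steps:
$d = - \frac{4819}{5}$ ($d = -9 + \frac{\left(91 + 63\right) \left(-31\right)}{5} = -9 + \frac{154 \left(-31\right)}{5} = -9 + \frac{1}{5} \left(-4774\right) = -9 - \frac{4774}{5} = - \frac{4819}{5} \approx -963.8$)
$\left(x + E{\left(-63 \right)}\right) + d = \left(8424 + \left(-63\right)^{2}\right) - \frac{4819}{5} = \left(8424 + 3969\right) - \frac{4819}{5} = 12393 - \frac{4819}{5} = \frac{57146}{5}$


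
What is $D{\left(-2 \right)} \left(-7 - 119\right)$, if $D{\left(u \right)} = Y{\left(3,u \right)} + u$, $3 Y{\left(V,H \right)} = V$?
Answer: $126$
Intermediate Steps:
$Y{\left(V,H \right)} = \frac{V}{3}$
$D{\left(u \right)} = 1 + u$ ($D{\left(u \right)} = \frac{1}{3} \cdot 3 + u = 1 + u$)
$D{\left(-2 \right)} \left(-7 - 119\right) = \left(1 - 2\right) \left(-7 - 119\right) = \left(-1\right) \left(-126\right) = 126$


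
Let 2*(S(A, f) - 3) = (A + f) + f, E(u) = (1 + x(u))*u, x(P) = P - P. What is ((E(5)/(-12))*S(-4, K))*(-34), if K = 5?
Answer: 85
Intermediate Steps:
x(P) = 0
E(u) = u (E(u) = (1 + 0)*u = 1*u = u)
S(A, f) = 3 + f + A/2 (S(A, f) = 3 + ((A + f) + f)/2 = 3 + (A + 2*f)/2 = 3 + (f + A/2) = 3 + f + A/2)
((E(5)/(-12))*S(-4, K))*(-34) = ((5/(-12))*(3 + 5 + (½)*(-4)))*(-34) = ((5*(-1/12))*(3 + 5 - 2))*(-34) = -5/12*6*(-34) = -5/2*(-34) = 85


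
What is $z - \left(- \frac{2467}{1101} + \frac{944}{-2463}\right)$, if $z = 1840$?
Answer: $\frac{1665586495}{903921} \approx 1842.6$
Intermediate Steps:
$z - \left(- \frac{2467}{1101} + \frac{944}{-2463}\right) = 1840 - \left(- \frac{2467}{1101} + \frac{944}{-2463}\right) = 1840 - \left(\left(-2467\right) \frac{1}{1101} + 944 \left(- \frac{1}{2463}\right)\right) = 1840 - \left(- \frac{2467}{1101} - \frac{944}{2463}\right) = 1840 - - \frac{2371855}{903921} = 1840 + \frac{2371855}{903921} = \frac{1665586495}{903921}$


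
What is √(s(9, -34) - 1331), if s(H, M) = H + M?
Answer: 2*I*√339 ≈ 36.824*I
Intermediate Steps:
√(s(9, -34) - 1331) = √((9 - 34) - 1331) = √(-25 - 1331) = √(-1356) = 2*I*√339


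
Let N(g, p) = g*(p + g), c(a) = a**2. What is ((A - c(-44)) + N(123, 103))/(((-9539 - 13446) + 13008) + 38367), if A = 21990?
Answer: 23926/14195 ≈ 1.6855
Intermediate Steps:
N(g, p) = g*(g + p)
((A - c(-44)) + N(123, 103))/(((-9539 - 13446) + 13008) + 38367) = ((21990 - 1*(-44)**2) + 123*(123 + 103))/(((-9539 - 13446) + 13008) + 38367) = ((21990 - 1*1936) + 123*226)/((-22985 + 13008) + 38367) = ((21990 - 1936) + 27798)/(-9977 + 38367) = (20054 + 27798)/28390 = 47852*(1/28390) = 23926/14195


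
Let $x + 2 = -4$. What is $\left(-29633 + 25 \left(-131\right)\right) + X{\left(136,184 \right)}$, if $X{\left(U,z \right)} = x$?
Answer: $-32914$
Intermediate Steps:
$x = -6$ ($x = -2 - 4 = -6$)
$X{\left(U,z \right)} = -6$
$\left(-29633 + 25 \left(-131\right)\right) + X{\left(136,184 \right)} = \left(-29633 + 25 \left(-131\right)\right) - 6 = \left(-29633 - 3275\right) - 6 = -32908 - 6 = -32914$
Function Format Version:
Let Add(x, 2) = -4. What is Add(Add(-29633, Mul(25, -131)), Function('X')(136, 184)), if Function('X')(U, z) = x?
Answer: -32914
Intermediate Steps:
x = -6 (x = Add(-2, -4) = -6)
Function('X')(U, z) = -6
Add(Add(-29633, Mul(25, -131)), Function('X')(136, 184)) = Add(Add(-29633, Mul(25, -131)), -6) = Add(Add(-29633, -3275), -6) = Add(-32908, -6) = -32914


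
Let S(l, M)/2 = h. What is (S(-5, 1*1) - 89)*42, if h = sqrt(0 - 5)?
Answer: -3738 + 84*I*sqrt(5) ≈ -3738.0 + 187.83*I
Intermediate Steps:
h = I*sqrt(5) (h = sqrt(-5) = I*sqrt(5) ≈ 2.2361*I)
S(l, M) = 2*I*sqrt(5) (S(l, M) = 2*(I*sqrt(5)) = 2*I*sqrt(5))
(S(-5, 1*1) - 89)*42 = (2*I*sqrt(5) - 89)*42 = (-89 + 2*I*sqrt(5))*42 = -3738 + 84*I*sqrt(5)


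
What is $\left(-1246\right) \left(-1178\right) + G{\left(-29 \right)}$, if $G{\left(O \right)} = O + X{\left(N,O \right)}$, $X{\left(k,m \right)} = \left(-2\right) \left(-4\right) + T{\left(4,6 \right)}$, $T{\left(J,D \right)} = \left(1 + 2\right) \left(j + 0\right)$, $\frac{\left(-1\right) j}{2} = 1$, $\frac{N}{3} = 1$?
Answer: $1467761$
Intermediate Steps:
$N = 3$ ($N = 3 \cdot 1 = 3$)
$j = -2$ ($j = \left(-2\right) 1 = -2$)
$T{\left(J,D \right)} = -6$ ($T{\left(J,D \right)} = \left(1 + 2\right) \left(-2 + 0\right) = 3 \left(-2\right) = -6$)
$X{\left(k,m \right)} = 2$ ($X{\left(k,m \right)} = \left(-2\right) \left(-4\right) - 6 = 8 - 6 = 2$)
$G{\left(O \right)} = 2 + O$ ($G{\left(O \right)} = O + 2 = 2 + O$)
$\left(-1246\right) \left(-1178\right) + G{\left(-29 \right)} = \left(-1246\right) \left(-1178\right) + \left(2 - 29\right) = 1467788 - 27 = 1467761$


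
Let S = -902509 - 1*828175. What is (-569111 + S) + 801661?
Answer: -1498134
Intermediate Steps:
S = -1730684 (S = -902509 - 828175 = -1730684)
(-569111 + S) + 801661 = (-569111 - 1730684) + 801661 = -2299795 + 801661 = -1498134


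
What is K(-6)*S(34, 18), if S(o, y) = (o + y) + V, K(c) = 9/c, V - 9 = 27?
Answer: -132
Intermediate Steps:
V = 36 (V = 9 + 27 = 36)
S(o, y) = 36 + o + y (S(o, y) = (o + y) + 36 = 36 + o + y)
K(-6)*S(34, 18) = (9/(-6))*(36 + 34 + 18) = (9*(-1/6))*88 = -3/2*88 = -132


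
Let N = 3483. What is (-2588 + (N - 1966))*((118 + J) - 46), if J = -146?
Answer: 79254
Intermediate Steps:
(-2588 + (N - 1966))*((118 + J) - 46) = (-2588 + (3483 - 1966))*((118 - 146) - 46) = (-2588 + 1517)*(-28 - 46) = -1071*(-74) = 79254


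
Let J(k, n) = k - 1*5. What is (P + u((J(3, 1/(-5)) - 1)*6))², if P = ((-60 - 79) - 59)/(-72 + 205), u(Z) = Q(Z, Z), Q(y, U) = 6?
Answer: 360000/17689 ≈ 20.352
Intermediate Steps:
J(k, n) = -5 + k (J(k, n) = k - 5 = -5 + k)
u(Z) = 6
P = -198/133 (P = (-139 - 59)/133 = -198*1/133 = -198/133 ≈ -1.4887)
(P + u((J(3, 1/(-5)) - 1)*6))² = (-198/133 + 6)² = (600/133)² = 360000/17689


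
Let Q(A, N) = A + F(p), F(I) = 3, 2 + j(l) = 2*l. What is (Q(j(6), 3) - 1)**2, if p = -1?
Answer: 144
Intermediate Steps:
j(l) = -2 + 2*l
Q(A, N) = 3 + A (Q(A, N) = A + 3 = 3 + A)
(Q(j(6), 3) - 1)**2 = ((3 + (-2 + 2*6)) - 1)**2 = ((3 + (-2 + 12)) - 1)**2 = ((3 + 10) - 1)**2 = (13 - 1)**2 = 12**2 = 144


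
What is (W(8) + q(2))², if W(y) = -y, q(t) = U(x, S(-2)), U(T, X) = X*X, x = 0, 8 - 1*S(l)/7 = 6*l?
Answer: 383846464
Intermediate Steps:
S(l) = 56 - 42*l
U(T, X) = X²
q(t) = 19600 (q(t) = (56 - 42*(-2))² = (56 + 84)² = 140² = 19600)
(W(8) + q(2))² = (-1*8 + 19600)² = (-8 + 19600)² = 19592² = 383846464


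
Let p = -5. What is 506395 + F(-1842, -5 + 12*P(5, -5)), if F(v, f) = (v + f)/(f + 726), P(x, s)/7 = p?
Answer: 152422628/301 ≈ 5.0639e+5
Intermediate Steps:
P(x, s) = -35 (P(x, s) = 7*(-5) = -35)
F(v, f) = (f + v)/(726 + f)
506395 + F(-1842, -5 + 12*P(5, -5)) = 506395 + ((-5 + 12*(-35)) - 1842)/(726 + (-5 + 12*(-35))) = 506395 + ((-5 - 420) - 1842)/(726 + (-5 - 420)) = 506395 + (-425 - 1842)/(726 - 425) = 506395 - 2267/301 = 152422628/301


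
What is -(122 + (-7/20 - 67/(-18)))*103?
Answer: -2324401/180 ≈ -12913.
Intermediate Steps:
-(122 + (-7/20 - 67/(-18)))*103 = -(122 + (-7*1/20 - 67*(-1/18)))*103 = -(122 + (-7/20 + 67/18))*103 = -(122 + 607/180)*103 = -22567*103/180 = -1*2324401/180 = -2324401/180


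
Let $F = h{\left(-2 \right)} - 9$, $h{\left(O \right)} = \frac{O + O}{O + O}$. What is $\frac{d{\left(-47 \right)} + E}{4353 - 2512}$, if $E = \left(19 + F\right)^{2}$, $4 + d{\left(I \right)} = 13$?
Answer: $\frac{130}{1841} \approx 0.070614$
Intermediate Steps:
$h{\left(O \right)} = 1$ ($h{\left(O \right)} = \frac{2 O}{2 O} = 2 O \frac{1}{2 O} = 1$)
$d{\left(I \right)} = 9$ ($d{\left(I \right)} = -4 + 13 = 9$)
$F = -8$ ($F = 1 - 9 = -8$)
$E = 121$ ($E = \left(19 - 8\right)^{2} = 11^{2} = 121$)
$\frac{d{\left(-47 \right)} + E}{4353 - 2512} = \frac{9 + 121}{4353 - 2512} = \frac{130}{1841}$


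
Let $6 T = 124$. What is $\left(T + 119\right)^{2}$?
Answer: $\frac{175561}{9} \approx 19507.0$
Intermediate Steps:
$T = \frac{62}{3}$ ($T = \frac{1}{6} \cdot 124 = \frac{62}{3} \approx 20.667$)
$\left(T + 119\right)^{2} = \left(\frac{62}{3} + 119\right)^{2} = \left(\frac{419}{3}\right)^{2} = \frac{175561}{9}$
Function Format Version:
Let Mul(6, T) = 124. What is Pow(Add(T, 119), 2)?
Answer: Rational(175561, 9) ≈ 19507.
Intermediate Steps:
T = Rational(62, 3) (T = Mul(Rational(1, 6), 124) = Rational(62, 3) ≈ 20.667)
Pow(Add(T, 119), 2) = Pow(Add(Rational(62, 3), 119), 2) = Pow(Rational(419, 3), 2) = Rational(175561, 9)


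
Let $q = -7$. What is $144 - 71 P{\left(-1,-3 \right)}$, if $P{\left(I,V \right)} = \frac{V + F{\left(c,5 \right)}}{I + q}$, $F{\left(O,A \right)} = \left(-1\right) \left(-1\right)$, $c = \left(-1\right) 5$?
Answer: $\frac{505}{4} \approx 126.25$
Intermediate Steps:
$c = -5$
$F{\left(O,A \right)} = 1$
$P{\left(I,V \right)} = \frac{1 + V}{-7 + I}$ ($P{\left(I,V \right)} = \frac{V + 1}{I - 7} = \frac{1 + V}{-7 + I}$)
$144 - 71 P{\left(-1,-3 \right)} = 144 - 71 \frac{1 - 3}{-7 - 1} = 144 - 71 \frac{1}{-8} \left(-2\right) = 144 - 71 \left(\left(- \frac{1}{8}\right) \left(-2\right)\right) = 144 - \frac{71}{4} = \frac{505}{4}$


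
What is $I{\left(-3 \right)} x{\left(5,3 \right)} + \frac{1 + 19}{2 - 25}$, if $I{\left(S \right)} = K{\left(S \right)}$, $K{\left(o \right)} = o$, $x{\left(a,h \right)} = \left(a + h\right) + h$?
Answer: $- \frac{779}{23} \approx -33.87$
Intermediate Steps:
$x{\left(a,h \right)} = a + 2 h$
$I{\left(S \right)} = S$
$I{\left(-3 \right)} x{\left(5,3 \right)} + \frac{1 + 19}{2 - 25} = - 3 \left(5 + 2 \cdot 3\right) + \frac{1 + 19}{2 - 25} = - 3 \left(5 + 6\right) + \frac{20}{-23} = \left(-3\right) 11 + 20 \left(- \frac{1}{23}\right) = -33 - \frac{20}{23} = - \frac{779}{23}$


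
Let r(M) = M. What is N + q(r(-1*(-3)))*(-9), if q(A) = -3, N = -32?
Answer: -5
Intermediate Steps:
N + q(r(-1*(-3)))*(-9) = -32 - 3*(-9) = -32 + 27 = -5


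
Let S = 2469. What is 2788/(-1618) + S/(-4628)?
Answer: -8448853/3744052 ≈ -2.2566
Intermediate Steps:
2788/(-1618) + S/(-4628) = 2788/(-1618) + 2469/(-4628) = 2788*(-1/1618) + 2469*(-1/4628) = -1394/809 - 2469/4628 = -8448853/3744052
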